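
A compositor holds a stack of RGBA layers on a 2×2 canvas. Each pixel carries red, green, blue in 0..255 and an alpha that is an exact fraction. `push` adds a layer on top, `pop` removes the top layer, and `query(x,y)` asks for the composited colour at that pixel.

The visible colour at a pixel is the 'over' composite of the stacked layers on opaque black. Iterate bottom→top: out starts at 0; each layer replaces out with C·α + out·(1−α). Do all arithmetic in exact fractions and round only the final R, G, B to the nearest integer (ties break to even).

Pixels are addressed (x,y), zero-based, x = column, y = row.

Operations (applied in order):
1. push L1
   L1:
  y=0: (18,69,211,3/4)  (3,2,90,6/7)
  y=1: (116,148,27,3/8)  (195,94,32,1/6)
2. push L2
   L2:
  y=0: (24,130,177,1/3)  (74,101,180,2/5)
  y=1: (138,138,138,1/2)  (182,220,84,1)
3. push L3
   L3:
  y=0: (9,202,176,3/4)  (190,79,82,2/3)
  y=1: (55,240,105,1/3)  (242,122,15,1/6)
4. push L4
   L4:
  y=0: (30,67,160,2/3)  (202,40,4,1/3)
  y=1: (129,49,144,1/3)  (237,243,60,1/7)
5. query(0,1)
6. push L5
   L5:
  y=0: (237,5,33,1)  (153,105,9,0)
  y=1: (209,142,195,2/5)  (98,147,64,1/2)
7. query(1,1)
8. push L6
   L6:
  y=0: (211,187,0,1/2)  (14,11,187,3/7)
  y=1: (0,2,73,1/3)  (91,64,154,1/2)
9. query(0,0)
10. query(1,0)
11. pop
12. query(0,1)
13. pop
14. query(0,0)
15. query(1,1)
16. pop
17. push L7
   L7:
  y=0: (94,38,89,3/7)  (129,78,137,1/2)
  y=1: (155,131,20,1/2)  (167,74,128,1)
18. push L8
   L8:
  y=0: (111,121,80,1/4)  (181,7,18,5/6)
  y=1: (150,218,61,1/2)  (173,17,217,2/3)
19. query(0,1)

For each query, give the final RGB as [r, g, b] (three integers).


query (0,1) [L1,L2,L3,L4] — begin 0,0,0
+L1 (α=3/8) → [87/2, 111/2, 81/8]
+L2 (α=1/2) → [363/4, 387/4, 1185/16]
+L3 (α=1/3) → [473/6, 289/2, 675/8]
+L4 (α=1/3) → [860/9, 338/3, 417/4]
→ [96, 113, 104]

at x=1,y=1 over L1,L2,L3,L4,L5:
after L1 α=1/6: [65/2, 47/3, 16/3]
after L2 α=1: [182, 220, 84]
after L3 α=1/6: [192, 611/3, 145/2]
after L4 α=1/7: [1389/7, 1465/7, 495/7]
after L5 α=1/2: [2075/14, 1247/7, 943/14]
rounded: [148, 178, 67]

(0,0) stack=L1,L2,L3,L4,L5,L6; from [0,0,0]:
+L1 (α=3/4) → [27/2, 207/4, 633/4]
+L2 (α=1/3) → [17, 467/6, 329/2]
+L3 (α=3/4) → [11, 4103/24, 1385/8]
+L4 (α=2/3) → [71/3, 7319/72, 1315/8]
+L5 (α=1) → [237, 5, 33]
+L6 (α=1/2) → [224, 96, 33/2]
rounded: [224, 96, 16]

query (1,0) [L1,L2,L3,L4,L5,L6] — begin 0,0,0
+L1 (α=6/7) → [18/7, 12/7, 540/7]
+L2 (α=2/5) → [218/7, 290/7, 828/7]
+L3 (α=2/3) → [2878/21, 1396/21, 1976/21]
+L4 (α=1/3) → [9998/63, 3632/63, 4036/63]
+L5 (α=0) → [9998/63, 3632/63, 4036/63]
+L6 (α=3/7) → [42638/441, 16607/441, 51487/441]
→ [97, 38, 117]

at x=0,y=1 over L1,L2,L3,L4,L5:
+L1 (α=3/8) → [87/2, 111/2, 81/8]
+L2 (α=1/2) → [363/4, 387/4, 1185/16]
+L3 (α=1/3) → [473/6, 289/2, 675/8]
+L4 (α=1/3) → [860/9, 338/3, 417/4]
+L5 (α=2/5) → [2114/15, 622/5, 2811/20]
→ [141, 124, 141]

at x=0,y=0 over L1,L2,L3,L4:
after L1 α=3/4: [27/2, 207/4, 633/4]
after L2 α=1/3: [17, 467/6, 329/2]
after L3 α=3/4: [11, 4103/24, 1385/8]
after L4 α=2/3: [71/3, 7319/72, 1315/8]
rounded: [24, 102, 164]

query (1,1) [L1,L2,L3,L4] — begin 0,0,0
+L1 (α=1/6) → [65/2, 47/3, 16/3]
+L2 (α=1) → [182, 220, 84]
+L3 (α=1/6) → [192, 611/3, 145/2]
+L4 (α=1/7) → [1389/7, 1465/7, 495/7]
= [198, 209, 71]

at x=0,y=1 over L1,L2,L3,L7,L8:
after L1 α=3/8: [87/2, 111/2, 81/8]
after L2 α=1/2: [363/4, 387/4, 1185/16]
after L3 α=1/3: [473/6, 289/2, 675/8]
after L7 α=1/2: [1403/12, 551/4, 835/16]
after L8 α=1/2: [3203/24, 1423/8, 1811/32]
rounded: [133, 178, 57]


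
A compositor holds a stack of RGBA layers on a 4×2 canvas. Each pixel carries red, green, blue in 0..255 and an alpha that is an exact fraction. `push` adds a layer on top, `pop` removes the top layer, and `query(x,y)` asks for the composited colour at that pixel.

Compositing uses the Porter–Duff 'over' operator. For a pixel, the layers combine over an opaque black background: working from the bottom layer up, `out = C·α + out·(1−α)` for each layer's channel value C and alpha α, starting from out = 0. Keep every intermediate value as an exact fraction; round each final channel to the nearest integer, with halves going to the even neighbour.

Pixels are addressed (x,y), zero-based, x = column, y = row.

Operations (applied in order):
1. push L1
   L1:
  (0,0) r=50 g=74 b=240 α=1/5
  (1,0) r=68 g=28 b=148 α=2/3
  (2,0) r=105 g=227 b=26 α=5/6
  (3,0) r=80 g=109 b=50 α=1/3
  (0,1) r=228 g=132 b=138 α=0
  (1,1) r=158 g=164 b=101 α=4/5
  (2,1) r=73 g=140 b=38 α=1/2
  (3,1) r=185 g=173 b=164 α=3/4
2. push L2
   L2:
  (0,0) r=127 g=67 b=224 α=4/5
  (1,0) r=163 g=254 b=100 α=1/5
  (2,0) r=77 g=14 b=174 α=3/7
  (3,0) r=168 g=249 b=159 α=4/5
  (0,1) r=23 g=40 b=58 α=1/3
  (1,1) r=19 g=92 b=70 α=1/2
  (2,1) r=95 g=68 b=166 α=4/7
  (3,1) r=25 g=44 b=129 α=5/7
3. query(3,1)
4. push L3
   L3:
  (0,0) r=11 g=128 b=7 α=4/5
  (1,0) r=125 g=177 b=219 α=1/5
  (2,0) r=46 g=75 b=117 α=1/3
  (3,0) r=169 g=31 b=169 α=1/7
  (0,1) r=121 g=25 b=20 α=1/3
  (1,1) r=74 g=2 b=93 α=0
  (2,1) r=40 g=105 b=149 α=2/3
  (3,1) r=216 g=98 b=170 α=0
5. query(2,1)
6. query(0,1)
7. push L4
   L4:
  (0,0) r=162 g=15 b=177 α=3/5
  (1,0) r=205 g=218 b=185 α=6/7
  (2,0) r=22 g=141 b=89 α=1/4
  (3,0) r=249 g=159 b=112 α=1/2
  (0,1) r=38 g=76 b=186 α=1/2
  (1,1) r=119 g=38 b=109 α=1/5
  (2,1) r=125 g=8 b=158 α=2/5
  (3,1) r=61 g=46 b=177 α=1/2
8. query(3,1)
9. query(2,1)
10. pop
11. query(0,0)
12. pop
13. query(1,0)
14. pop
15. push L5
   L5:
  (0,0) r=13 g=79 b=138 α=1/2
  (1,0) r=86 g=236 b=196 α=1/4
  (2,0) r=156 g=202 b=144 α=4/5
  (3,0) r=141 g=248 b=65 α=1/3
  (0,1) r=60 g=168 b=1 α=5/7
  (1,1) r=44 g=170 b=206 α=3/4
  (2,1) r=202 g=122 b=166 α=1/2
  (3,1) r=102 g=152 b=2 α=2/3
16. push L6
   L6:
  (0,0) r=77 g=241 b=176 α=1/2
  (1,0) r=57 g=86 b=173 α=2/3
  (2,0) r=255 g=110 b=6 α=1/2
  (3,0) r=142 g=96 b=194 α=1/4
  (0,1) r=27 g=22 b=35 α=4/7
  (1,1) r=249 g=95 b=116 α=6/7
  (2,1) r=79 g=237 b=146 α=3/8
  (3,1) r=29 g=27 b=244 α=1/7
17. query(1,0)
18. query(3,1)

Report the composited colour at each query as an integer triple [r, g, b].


at x=3,y=1 over L1,L2:
+L1 (α=3/4) → [555/4, 519/4, 123]
+L2 (α=5/7) → [115/2, 137/2, 891/7]
= [58, 68, 127]

at x=2,y=1 over L1,L2,L3:
+L1 (α=1/2) → [73/2, 70, 19]
+L2 (α=4/7) → [979/14, 482/7, 103]
+L3 (α=2/3) → [2099/42, 1952/21, 401/3]
→ [50, 93, 134]

query (0,1) [L1,L2,L3] — begin 0,0,0
+L1 (α=0) → [0, 0, 0]
+L2 (α=1/3) → [23/3, 40/3, 58/3]
+L3 (α=1/3) → [409/9, 155/9, 176/9]
= [45, 17, 20]

at x=3,y=1 over L1,L2,L3,L4:
after L1 α=3/4: [555/4, 519/4, 123]
after L2 α=5/7: [115/2, 137/2, 891/7]
after L3 α=0: [115/2, 137/2, 891/7]
after L4 α=1/2: [237/4, 229/4, 1065/7]
= [59, 57, 152]

at x=2,y=1 over L1,L2,L3,L4:
L1 α=1/2: [73/2, 70, 19]
L2 α=4/7: [979/14, 482/7, 103]
L3 α=2/3: [2099/42, 1952/21, 401/3]
L4 α=2/5: [5599/70, 2064/35, 717/5]
= [80, 59, 143]

(0,0) stack=L1,L2,L3; from [0,0,0]:
+L1 (α=1/5) → [10, 74/5, 48]
+L2 (α=4/5) → [518/5, 1414/25, 944/5]
+L3 (α=4/5) → [738/25, 14214/125, 1084/25]
= [30, 114, 43]

at x=1,y=0 over L1,L2:
+L1 (α=2/3) → [136/3, 56/3, 296/3]
+L2 (α=1/5) → [1033/15, 986/15, 1484/15]
= [69, 66, 99]

at x=1,y=0 over L1,L5,L6:
+L1 (α=2/3) → [136/3, 56/3, 296/3]
+L5 (α=1/4) → [111/2, 73, 123]
+L6 (α=2/3) → [113/2, 245/3, 469/3]
→ [56, 82, 156]

at x=3,y=1 over L1,L5,L6:
after L1 α=3/4: [555/4, 519/4, 123]
after L5 α=2/3: [457/4, 1735/12, 127/3]
after L6 α=1/7: [1429/14, 1789/14, 498/7]
→ [102, 128, 71]


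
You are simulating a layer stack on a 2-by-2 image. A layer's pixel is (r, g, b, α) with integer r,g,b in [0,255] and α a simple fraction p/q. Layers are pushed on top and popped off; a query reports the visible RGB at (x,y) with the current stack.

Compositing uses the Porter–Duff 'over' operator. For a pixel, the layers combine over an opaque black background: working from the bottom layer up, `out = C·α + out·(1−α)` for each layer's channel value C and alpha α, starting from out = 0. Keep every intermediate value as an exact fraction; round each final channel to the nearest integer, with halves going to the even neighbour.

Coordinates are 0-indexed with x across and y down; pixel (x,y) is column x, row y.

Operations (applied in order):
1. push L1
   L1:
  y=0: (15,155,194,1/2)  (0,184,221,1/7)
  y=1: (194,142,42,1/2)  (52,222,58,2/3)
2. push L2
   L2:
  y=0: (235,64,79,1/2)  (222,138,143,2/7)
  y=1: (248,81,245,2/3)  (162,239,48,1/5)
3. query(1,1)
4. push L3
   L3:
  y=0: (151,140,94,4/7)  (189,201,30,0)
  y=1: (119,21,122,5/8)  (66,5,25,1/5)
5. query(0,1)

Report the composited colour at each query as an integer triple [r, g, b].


(1,1) stack=L1,L2; from [0,0,0]:
after L1 α=2/3: [104/3, 148, 116/3]
after L2 α=1/5: [902/15, 831/5, 608/15]
→ [60, 166, 41]

at x=0,y=1 over L1,L2,L3:
+L1 (α=1/2) → [97, 71, 21]
+L2 (α=2/3) → [593/3, 233/3, 511/3]
+L3 (α=5/8) → [297/2, 169/4, 1121/8]
rounded: [148, 42, 140]


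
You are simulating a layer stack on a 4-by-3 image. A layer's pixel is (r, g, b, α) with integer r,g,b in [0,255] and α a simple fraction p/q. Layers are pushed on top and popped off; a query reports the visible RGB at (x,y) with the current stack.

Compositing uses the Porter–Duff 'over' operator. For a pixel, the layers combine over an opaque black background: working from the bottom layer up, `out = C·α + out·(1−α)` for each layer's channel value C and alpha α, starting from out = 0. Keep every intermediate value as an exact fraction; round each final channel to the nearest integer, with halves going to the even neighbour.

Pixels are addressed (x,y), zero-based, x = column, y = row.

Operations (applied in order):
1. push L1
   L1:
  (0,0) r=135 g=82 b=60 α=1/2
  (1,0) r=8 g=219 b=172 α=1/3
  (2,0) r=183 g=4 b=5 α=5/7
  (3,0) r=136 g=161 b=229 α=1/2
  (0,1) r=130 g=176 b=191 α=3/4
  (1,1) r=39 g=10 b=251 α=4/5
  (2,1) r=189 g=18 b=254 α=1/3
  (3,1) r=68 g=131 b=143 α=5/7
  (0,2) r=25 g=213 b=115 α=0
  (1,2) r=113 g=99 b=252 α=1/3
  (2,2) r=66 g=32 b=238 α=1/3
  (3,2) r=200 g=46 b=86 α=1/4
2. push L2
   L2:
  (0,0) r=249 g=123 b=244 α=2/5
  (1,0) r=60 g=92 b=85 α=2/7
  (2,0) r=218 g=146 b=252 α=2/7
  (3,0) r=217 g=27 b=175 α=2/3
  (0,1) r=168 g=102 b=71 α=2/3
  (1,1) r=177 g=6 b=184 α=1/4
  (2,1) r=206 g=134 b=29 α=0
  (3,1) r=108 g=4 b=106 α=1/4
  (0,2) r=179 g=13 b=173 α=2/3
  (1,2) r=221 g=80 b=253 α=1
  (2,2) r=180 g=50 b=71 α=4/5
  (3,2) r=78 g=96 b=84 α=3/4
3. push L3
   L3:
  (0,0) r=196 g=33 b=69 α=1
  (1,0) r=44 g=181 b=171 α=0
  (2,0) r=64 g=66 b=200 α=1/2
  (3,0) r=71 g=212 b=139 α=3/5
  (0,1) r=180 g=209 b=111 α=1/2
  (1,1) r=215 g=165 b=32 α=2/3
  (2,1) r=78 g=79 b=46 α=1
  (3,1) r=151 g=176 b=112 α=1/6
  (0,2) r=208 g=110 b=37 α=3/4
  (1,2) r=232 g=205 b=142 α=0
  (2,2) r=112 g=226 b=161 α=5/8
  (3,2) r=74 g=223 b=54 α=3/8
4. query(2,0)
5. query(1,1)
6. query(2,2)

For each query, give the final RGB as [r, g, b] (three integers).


(2,0) stack=L1,L2,L3; from [0,0,0]:
+L1 (α=5/7) → [915/7, 20/7, 25/7]
+L2 (α=2/7) → [7627/49, 2144/49, 3653/49]
+L3 (α=1/2) → [10763/98, 2689/49, 13453/98]
→ [110, 55, 137]

query (1,1) [L1,L2,L3] — begin 0,0,0
after L1 α=4/5: [156/5, 8, 1004/5]
after L2 α=1/4: [1353/20, 15/2, 983/5]
after L3 α=2/3: [9953/60, 225/2, 1303/15]
= [166, 112, 87]

at x=2,y=2 over L1,L2,L3:
L1 α=1/3: [22, 32/3, 238/3]
L2 α=4/5: [742/5, 632/15, 218/3]
L3 α=5/8: [2513/20, 3141/20, 1023/8]
rounded: [126, 157, 128]


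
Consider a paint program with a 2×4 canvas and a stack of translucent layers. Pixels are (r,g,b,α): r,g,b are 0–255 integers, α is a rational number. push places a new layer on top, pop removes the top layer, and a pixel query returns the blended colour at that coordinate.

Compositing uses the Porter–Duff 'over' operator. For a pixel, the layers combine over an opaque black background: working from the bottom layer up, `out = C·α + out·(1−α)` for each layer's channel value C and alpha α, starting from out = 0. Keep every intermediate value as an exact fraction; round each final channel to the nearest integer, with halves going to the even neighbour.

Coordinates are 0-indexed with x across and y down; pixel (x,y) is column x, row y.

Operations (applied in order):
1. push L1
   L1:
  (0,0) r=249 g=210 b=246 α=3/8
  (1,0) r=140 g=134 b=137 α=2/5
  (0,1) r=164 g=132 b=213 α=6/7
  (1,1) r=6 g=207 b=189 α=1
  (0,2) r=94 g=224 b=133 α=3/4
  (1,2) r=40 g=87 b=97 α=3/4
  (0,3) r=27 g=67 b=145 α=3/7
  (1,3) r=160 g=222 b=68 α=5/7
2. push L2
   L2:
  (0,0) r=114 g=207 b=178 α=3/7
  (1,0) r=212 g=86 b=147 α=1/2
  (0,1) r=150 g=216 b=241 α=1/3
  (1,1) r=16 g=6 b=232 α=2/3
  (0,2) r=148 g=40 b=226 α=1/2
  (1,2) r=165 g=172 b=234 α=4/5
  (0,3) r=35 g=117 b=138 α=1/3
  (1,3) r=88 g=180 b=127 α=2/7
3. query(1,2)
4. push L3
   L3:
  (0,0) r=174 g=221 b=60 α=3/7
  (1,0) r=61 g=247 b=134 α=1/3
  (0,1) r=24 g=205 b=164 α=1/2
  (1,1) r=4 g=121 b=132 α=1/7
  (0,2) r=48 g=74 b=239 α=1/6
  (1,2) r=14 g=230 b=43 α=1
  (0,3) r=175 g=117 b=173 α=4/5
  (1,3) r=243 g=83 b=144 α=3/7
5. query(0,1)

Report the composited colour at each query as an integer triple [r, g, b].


at x=1,y=2 over L1,L2:
L1 α=3/4: [30, 261/4, 291/4]
L2 α=4/5: [138, 3013/20, 807/4]
= [138, 151, 202]

query (0,1) [L1,L2,L3] — begin 0,0,0
+L1 (α=6/7) → [984/7, 792/7, 1278/7]
+L2 (α=1/3) → [1006/7, 1032/7, 4243/21]
+L3 (α=1/2) → [587/7, 2467/14, 7687/42]
rounded: [84, 176, 183]


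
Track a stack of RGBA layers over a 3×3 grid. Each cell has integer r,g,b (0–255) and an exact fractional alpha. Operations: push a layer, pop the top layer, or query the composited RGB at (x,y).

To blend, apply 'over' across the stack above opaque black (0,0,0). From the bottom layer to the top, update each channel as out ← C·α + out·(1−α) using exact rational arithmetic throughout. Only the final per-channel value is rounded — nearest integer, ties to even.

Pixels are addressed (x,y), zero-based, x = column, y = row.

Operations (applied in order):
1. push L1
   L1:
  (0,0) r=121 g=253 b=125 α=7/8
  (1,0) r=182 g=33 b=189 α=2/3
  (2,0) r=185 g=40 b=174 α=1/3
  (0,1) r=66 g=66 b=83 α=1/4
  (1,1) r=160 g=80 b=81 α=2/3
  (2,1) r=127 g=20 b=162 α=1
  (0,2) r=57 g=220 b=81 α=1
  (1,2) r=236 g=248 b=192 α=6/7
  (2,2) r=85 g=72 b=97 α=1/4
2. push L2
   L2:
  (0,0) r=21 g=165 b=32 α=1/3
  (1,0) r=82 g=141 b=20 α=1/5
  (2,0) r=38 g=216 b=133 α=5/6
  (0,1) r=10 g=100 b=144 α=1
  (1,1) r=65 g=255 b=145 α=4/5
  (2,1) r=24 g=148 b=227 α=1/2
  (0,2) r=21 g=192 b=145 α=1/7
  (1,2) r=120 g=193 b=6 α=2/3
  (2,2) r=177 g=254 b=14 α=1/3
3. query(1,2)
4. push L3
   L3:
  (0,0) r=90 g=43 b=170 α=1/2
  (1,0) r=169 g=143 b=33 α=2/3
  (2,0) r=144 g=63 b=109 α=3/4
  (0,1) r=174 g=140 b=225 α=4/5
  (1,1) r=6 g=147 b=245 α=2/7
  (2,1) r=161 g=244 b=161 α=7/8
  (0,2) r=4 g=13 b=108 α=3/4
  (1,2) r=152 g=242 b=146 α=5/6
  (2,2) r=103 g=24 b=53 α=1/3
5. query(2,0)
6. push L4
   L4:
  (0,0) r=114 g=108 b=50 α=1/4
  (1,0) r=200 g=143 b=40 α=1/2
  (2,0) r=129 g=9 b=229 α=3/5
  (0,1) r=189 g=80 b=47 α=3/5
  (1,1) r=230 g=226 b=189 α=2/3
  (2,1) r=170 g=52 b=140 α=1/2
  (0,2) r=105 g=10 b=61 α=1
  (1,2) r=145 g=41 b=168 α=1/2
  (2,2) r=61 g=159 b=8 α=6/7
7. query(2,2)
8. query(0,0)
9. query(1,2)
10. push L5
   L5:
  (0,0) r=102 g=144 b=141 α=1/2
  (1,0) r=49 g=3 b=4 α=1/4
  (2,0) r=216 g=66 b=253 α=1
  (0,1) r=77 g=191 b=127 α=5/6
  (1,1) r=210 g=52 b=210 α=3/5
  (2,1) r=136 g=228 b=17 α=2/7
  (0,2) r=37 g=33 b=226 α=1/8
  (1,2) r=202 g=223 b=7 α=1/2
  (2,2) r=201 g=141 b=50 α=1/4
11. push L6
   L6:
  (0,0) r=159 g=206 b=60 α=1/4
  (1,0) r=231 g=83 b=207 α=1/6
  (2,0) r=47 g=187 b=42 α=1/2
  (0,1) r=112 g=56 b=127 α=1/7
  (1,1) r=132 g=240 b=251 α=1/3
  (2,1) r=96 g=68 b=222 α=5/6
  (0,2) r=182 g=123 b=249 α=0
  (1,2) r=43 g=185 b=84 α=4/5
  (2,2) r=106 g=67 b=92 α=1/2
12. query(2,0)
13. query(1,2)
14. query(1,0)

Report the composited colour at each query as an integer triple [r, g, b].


query (1,2) [L1,L2] — begin 0,0,0
+L1 (α=6/7) → [1416/7, 1488/7, 1152/7]
+L2 (α=2/3) → [1032/7, 4190/21, 412/7]
= [147, 200, 59]

at x=2,y=0 over L1,L2,L3:
+L1 (α=1/3) → [185/3, 40/3, 58]
+L2 (α=5/6) → [755/18, 1640/9, 241/2]
+L3 (α=3/4) → [8531/72, 3341/36, 895/8]
= [118, 93, 112]

at x=2,y=2 over L1,L2,L3,L4:
after L1 α=1/4: [85/4, 18, 97/4]
after L2 α=1/3: [439/6, 290/3, 125/6]
after L3 α=1/3: [748/9, 652/9, 284/9]
after L4 α=6/7: [4042/63, 9238/63, 716/63]
→ [64, 147, 11]

(0,0) stack=L1,L2,L3,L4; from [0,0,0]:
+L1 (α=7/8) → [847/8, 1771/8, 875/8]
+L2 (α=1/3) → [931/12, 2431/12, 1003/12]
+L3 (α=1/2) → [2011/24, 2947/24, 3043/24]
+L4 (α=1/4) → [2923/32, 3811/32, 3443/32]
rounded: [91, 119, 108]

query (1,2) [L1,L2,L3,L4] — begin 0,0,0
after L1 α=6/7: [1416/7, 1488/7, 1152/7]
after L2 α=2/3: [1032/7, 4190/21, 412/7]
after L3 α=5/6: [3176/21, 14800/63, 2761/21]
after L4 α=1/2: [6221/42, 17383/126, 6289/42]
rounded: [148, 138, 150]

(2,0) stack=L1,L2,L3,L4,L5,L6; from [0,0,0]:
after L1 α=1/3: [185/3, 40/3, 58]
after L2 α=5/6: [755/18, 1640/9, 241/2]
after L3 α=3/4: [8531/72, 3341/36, 895/8]
after L4 α=3/5: [22463/180, 3827/90, 3643/20]
after L5 α=1: [216, 66, 253]
after L6 α=1/2: [263/2, 253/2, 295/2]
→ [132, 126, 148]

query (1,2) [L1,L2,L3,L4,L5,L6] — begin 0,0,0
+L1 (α=6/7) → [1416/7, 1488/7, 1152/7]
+L2 (α=2/3) → [1032/7, 4190/21, 412/7]
+L3 (α=5/6) → [3176/21, 14800/63, 2761/21]
+L4 (α=1/2) → [6221/42, 17383/126, 6289/42]
+L5 (α=1/2) → [14705/84, 45481/252, 6583/84]
+L6 (α=4/5) → [29153/420, 231961/1260, 34807/420]
rounded: [69, 184, 83]

query (1,0) [L1,L2,L3,L4,L5,L6] — begin 0,0,0
after L1 α=2/3: [364/3, 22, 126]
after L2 α=1/5: [1702/15, 229/5, 524/5]
after L3 α=2/3: [6772/45, 553/5, 854/15]
after L4 α=1/2: [7886/45, 634/5, 727/15]
after L5 α=1/4: [8621/60, 1917/20, 747/20]
after L6 α=1/6: [11393/72, 2249/24, 525/8]
rounded: [158, 94, 66]


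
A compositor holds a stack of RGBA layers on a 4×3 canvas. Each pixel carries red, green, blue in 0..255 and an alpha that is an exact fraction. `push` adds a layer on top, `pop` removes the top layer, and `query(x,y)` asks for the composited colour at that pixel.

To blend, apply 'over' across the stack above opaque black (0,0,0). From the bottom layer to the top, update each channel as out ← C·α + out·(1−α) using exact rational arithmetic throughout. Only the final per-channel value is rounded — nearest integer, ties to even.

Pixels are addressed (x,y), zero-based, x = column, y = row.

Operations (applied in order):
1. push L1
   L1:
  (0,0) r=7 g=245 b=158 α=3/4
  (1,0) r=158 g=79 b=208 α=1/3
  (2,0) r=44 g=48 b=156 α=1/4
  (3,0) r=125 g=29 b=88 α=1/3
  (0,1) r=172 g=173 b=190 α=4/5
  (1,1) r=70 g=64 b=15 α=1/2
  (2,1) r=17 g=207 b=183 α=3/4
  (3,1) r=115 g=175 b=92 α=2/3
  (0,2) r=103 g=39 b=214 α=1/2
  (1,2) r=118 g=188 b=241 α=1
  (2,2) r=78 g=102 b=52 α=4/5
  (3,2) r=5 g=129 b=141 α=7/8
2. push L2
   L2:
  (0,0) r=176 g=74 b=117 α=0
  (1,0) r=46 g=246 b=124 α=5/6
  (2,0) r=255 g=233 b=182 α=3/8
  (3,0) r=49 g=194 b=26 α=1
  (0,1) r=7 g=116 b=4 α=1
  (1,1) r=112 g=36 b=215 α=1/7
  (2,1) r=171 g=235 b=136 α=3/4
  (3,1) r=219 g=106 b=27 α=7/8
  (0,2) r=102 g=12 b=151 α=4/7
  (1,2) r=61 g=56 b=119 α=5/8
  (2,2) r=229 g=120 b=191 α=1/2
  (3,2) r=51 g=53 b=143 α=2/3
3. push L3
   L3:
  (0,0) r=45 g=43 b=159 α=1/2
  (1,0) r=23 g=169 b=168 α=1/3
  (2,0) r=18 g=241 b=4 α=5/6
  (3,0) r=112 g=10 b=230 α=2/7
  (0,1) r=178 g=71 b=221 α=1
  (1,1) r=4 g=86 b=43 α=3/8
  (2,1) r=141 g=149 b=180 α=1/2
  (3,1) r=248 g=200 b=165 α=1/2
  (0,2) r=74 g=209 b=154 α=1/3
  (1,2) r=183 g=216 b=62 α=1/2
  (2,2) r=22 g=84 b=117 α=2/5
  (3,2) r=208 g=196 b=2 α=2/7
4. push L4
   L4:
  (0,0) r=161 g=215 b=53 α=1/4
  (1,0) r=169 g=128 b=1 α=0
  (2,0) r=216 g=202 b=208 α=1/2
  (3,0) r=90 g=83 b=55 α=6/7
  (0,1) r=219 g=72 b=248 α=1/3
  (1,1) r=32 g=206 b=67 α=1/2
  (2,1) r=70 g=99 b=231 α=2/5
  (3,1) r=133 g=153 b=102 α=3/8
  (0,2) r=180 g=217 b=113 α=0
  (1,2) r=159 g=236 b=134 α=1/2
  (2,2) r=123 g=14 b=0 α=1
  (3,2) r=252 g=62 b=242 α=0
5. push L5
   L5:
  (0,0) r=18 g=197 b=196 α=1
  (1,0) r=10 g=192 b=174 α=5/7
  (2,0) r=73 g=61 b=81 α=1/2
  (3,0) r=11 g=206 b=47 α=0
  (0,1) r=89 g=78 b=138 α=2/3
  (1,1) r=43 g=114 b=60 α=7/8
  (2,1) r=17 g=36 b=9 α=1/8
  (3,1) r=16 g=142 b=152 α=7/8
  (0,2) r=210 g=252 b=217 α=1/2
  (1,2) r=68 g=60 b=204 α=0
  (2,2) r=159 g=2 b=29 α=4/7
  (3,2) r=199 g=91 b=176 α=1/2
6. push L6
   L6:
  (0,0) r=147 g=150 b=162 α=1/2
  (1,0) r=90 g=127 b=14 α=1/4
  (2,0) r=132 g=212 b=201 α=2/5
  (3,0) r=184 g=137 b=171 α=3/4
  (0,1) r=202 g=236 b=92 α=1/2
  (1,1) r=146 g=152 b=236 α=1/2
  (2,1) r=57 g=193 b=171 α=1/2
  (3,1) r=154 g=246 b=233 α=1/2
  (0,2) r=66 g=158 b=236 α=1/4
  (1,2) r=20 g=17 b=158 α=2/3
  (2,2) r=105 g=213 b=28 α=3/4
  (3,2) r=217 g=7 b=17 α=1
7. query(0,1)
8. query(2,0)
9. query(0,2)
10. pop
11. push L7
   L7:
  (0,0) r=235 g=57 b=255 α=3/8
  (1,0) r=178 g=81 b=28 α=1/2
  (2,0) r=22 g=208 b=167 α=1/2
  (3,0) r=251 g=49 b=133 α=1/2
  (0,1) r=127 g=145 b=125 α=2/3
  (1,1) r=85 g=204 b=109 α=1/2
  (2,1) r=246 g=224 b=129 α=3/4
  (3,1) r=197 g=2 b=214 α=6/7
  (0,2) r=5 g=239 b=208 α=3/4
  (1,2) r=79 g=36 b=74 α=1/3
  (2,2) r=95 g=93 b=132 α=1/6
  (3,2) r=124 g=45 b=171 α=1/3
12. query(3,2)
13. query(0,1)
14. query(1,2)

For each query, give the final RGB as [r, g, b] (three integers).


at x=0,y=1 over L1,L2,L3,L4,L5,L6:
L1 α=4/5: [688/5, 692/5, 152]
L2 α=1: [7, 116, 4]
L3 α=1: [178, 71, 221]
L4 α=1/3: [575/3, 214/3, 230]
L5 α=2/3: [1109/9, 682/9, 506/3]
L6 α=1/2: [2927/18, 1403/9, 391/3]
= [163, 156, 130]

(2,0) stack=L1,L2,L3,L4,L5,L6; from [0,0,0]:
after L1 α=1/4: [11, 12, 39]
after L2 α=3/8: [205/2, 759/8, 741/8]
after L3 α=5/6: [385/12, 10399/48, 901/48]
after L4 α=1/2: [2977/24, 20095/96, 10885/96]
after L5 α=1/2: [4729/48, 25951/192, 18661/192]
after L6 α=2/5: [8953/80, 53087/320, 44389/320]
→ [112, 166, 139]

(0,2) stack=L1,L2,L3,L4,L5,L6; from [0,0,0]:
+L1 (α=1/2) → [103/2, 39/2, 107]
+L2 (α=4/7) → [1125/14, 213/14, 925/7]
+L3 (α=1/3) → [1643/21, 1676/21, 976/7]
+L4 (α=0) → [1643/21, 1676/21, 976/7]
+L5 (α=1/2) → [6053/42, 3484/21, 2495/14]
+L6 (α=1/4) → [6977/56, 2295/14, 10789/56]
rounded: [125, 164, 193]

(3,2) stack=L1,L2,L3,L4,L5,L7; from [0,0,0]:
after L1 α=7/8: [35/8, 903/8, 987/8]
after L2 α=2/3: [851/24, 1751/24, 3275/24]
after L3 α=2/7: [14239/168, 18163/168, 2353/24]
after L4 α=0: [14239/168, 18163/168, 2353/24]
after L5 α=1/2: [47671/336, 33451/336, 6577/48]
after L7 α=1/3: [68503/504, 41011/504, 10681/72]
= [136, 81, 148]

(0,1) stack=L1,L2,L3,L4,L5,L7; from [0,0,0]:
after L1 α=4/5: [688/5, 692/5, 152]
after L2 α=1: [7, 116, 4]
after L3 α=1: [178, 71, 221]
after L4 α=1/3: [575/3, 214/3, 230]
after L5 α=2/3: [1109/9, 682/9, 506/3]
after L7 α=2/3: [3395/27, 3292/27, 1256/9]
rounded: [126, 122, 140]

query (1,2) [L1,L2,L3,L4,L5,L7] — begin 0,0,0
after L1 α=1: [118, 188, 241]
after L2 α=5/8: [659/8, 211/2, 659/4]
after L3 α=1/2: [2123/16, 643/4, 907/8]
after L4 α=1/2: [4667/32, 1587/8, 1979/16]
after L5 α=0: [4667/32, 1587/8, 1979/16]
after L7 α=1/3: [1977/16, 577/4, 857/8]
rounded: [124, 144, 107]


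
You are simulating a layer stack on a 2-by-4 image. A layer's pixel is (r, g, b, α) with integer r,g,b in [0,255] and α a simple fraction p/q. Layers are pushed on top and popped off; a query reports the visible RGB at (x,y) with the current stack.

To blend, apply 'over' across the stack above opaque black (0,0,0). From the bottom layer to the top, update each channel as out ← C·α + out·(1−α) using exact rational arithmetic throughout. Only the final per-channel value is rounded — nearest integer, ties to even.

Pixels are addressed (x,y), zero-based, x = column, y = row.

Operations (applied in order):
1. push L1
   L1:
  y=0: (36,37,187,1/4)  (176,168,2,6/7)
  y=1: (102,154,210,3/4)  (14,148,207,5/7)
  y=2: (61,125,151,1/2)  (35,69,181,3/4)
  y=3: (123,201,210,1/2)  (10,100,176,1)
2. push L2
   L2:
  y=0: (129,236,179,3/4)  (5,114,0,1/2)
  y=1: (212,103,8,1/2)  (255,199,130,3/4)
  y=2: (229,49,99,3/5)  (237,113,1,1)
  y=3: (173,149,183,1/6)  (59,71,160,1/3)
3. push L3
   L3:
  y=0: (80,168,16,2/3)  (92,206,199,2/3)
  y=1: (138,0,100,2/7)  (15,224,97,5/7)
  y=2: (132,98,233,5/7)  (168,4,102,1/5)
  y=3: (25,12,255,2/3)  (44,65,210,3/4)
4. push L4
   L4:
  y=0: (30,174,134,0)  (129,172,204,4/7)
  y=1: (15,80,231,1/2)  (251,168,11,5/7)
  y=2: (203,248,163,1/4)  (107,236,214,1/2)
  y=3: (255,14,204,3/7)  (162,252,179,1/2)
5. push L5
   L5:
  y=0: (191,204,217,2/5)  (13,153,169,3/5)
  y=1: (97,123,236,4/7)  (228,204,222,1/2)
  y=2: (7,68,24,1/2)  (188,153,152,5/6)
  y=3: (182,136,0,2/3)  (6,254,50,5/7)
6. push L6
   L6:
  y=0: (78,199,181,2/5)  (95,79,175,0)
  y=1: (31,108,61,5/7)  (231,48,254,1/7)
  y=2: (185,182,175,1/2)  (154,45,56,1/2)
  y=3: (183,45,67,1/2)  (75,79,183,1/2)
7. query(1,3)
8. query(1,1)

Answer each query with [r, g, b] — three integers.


at x=1,y=3 over L1,L2,L3,L4,L5,L6:
after L1 α=1: [10, 100, 176]
after L2 α=1/3: [79/3, 271/3, 512/3]
after L3 α=3/4: [475/12, 214/3, 1201/6]
after L4 α=1/2: [2419/24, 485/3, 2275/12]
after L5 α=5/7: [397/12, 4780/21, 3775/42]
after L6 α=1/2: [1297/24, 6439/42, 11461/84]
rounded: [54, 153, 136]

(1,1) stack=L1,L2,L3,L4,L5,L6; from [0,0,0]:
+L1 (α=5/7) → [10, 740/7, 1035/7]
+L2 (α=3/4) → [775/4, 4919/28, 3765/28]
+L3 (α=5/7) → [925/14, 20599/98, 10555/98]
+L4 (α=5/7) → [9710/49, 61759/343, 13250/343]
+L5 (α=1/2) → [10441/49, 131731/686, 44698/343]
+L6 (α=1/7) → [73965/343, 411657/2401, 355310/2401]
= [216, 171, 148]


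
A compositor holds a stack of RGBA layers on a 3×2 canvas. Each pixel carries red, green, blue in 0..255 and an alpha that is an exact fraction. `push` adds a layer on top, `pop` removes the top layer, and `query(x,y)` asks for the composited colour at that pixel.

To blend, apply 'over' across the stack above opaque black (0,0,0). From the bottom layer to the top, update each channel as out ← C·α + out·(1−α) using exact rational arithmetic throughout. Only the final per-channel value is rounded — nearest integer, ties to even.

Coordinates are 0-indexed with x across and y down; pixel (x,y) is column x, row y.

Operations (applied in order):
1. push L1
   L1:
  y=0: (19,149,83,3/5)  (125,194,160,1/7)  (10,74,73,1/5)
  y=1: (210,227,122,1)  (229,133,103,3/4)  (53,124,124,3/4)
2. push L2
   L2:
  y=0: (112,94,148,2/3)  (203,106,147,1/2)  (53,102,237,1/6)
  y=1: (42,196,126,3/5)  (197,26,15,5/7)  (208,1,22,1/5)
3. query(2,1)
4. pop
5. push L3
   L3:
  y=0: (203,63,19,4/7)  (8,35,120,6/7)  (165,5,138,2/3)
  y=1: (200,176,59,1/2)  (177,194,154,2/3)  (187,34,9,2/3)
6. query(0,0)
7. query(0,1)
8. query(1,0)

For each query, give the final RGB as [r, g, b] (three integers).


(2,1) stack=L1,L2; from [0,0,0]:
after L1 α=3/4: [159/4, 93, 93]
after L2 α=1/5: [367/5, 373/5, 394/5]
→ [73, 75, 79]

query (0,0) [L1,L3] — begin 0,0,0
+L1 (α=3/5) → [57/5, 447/5, 249/5]
+L3 (α=4/7) → [4231/35, 2601/35, 161/5]
rounded: [121, 74, 32]

at x=0,y=1 over L1,L3:
+L1 (α=1) → [210, 227, 122]
+L3 (α=1/2) → [205, 403/2, 181/2]
rounded: [205, 202, 90]

(1,0) stack=L1,L3; from [0,0,0]:
after L1 α=1/7: [125/7, 194/7, 160/7]
after L3 α=6/7: [461/49, 1664/49, 5200/49]
= [9, 34, 106]


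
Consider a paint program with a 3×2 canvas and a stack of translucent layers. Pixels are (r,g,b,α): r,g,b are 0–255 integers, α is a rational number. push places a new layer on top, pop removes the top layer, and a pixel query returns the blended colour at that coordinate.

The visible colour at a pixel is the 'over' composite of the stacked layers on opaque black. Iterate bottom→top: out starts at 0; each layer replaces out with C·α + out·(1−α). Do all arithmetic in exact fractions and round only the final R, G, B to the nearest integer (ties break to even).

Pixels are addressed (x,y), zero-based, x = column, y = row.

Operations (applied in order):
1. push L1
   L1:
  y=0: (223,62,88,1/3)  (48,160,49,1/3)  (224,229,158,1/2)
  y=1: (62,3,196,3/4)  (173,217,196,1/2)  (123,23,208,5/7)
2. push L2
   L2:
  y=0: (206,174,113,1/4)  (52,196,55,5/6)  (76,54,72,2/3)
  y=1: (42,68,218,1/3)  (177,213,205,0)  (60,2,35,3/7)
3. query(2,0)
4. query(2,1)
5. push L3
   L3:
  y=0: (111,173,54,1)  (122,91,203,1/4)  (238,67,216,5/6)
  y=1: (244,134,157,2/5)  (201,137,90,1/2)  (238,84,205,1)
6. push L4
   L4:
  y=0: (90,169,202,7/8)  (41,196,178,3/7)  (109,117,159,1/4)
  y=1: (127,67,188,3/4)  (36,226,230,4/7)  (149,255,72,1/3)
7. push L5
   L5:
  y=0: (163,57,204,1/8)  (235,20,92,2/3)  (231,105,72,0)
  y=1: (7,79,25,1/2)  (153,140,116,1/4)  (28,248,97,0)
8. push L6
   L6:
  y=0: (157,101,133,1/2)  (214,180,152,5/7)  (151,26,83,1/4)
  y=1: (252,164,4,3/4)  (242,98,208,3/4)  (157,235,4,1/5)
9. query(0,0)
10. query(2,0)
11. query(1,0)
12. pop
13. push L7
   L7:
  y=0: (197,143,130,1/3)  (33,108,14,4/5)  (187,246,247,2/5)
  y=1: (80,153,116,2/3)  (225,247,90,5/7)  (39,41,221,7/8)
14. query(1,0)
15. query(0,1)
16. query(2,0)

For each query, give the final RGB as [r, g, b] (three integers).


(2,0) stack=L1,L2; from [0,0,0]:
after L1 α=1/2: [112, 229/2, 79]
after L2 α=2/3: [88, 445/6, 223/3]
→ [88, 74, 74]

query (2,1) [L1,L2] — begin 0,0,0
L1 α=5/7: [615/7, 115/7, 1040/7]
L2 α=3/7: [3720/49, 502/49, 4895/49]
rounded: [76, 10, 100]

query (0,0) [L1,L2,L3,L4,L5,L6] — begin 0,0,0
after L1 α=1/3: [223/3, 62/3, 88/3]
after L2 α=1/4: [429/4, 59, 201/4]
after L3 α=1: [111, 173, 54]
after L4 α=7/8: [741/8, 339/2, 367/2]
after L5 α=1/8: [6491/64, 2487/16, 2977/16]
after L6 α=1/2: [16539/128, 4103/32, 5105/32]
→ [129, 128, 160]

at x=2,y=0 over L1,L2,L3,L4,L5,L6:
L1 α=1/2: [112, 229/2, 79]
L2 α=2/3: [88, 445/6, 223/3]
L3 α=5/6: [213, 2455/36, 3463/18]
L4 α=1/4: [187, 3859/48, 4417/24]
L5 α=0: [187, 3859/48, 4417/24]
L6 α=1/4: [178, 4275/64, 5081/32]
= [178, 67, 159]

at x=1,y=0 over L1,L2,L3,L4,L5,L6:
after L1 α=1/3: [16, 160/3, 49/3]
after L2 α=5/6: [46, 1550/9, 437/9]
after L3 α=1/4: [65, 1823/12, 523/6]
after L4 α=3/7: [383/7, 3587/21, 2648/21]
after L5 α=2/3: [3673/21, 4427/63, 6512/63]
after L6 α=5/7: [29816/147, 65554/441, 60904/441]
= [203, 149, 138]

query (1,0) [L1,L2,L3,L4,L5,L7] — begin 0,0,0
after L1 α=1/3: [16, 160/3, 49/3]
after L2 α=5/6: [46, 1550/9, 437/9]
after L3 α=1/4: [65, 1823/12, 523/6]
after L4 α=3/7: [383/7, 3587/21, 2648/21]
after L5 α=2/3: [3673/21, 4427/63, 6512/63]
after L7 α=4/5: [1289/21, 31643/315, 2008/63]
= [61, 100, 32]

query (0,1) [L1,L2,L3,L4,L5,L7] — begin 0,0,0
+L1 (α=3/4) → [93/2, 9/4, 147]
+L2 (α=1/3) → [45, 145/6, 512/3]
+L3 (α=2/5) → [623/5, 681/10, 826/5]
+L4 (α=3/4) → [632/5, 2691/40, 1823/10]
+L5 (α=1/2) → [667/10, 5851/80, 2073/20]
+L7 (α=2/3) → [2267/30, 30331/240, 6713/60]
→ [76, 126, 112]

(2,0) stack=L1,L2,L3,L4,L5,L7; from [0,0,0]:
+L1 (α=1/2) → [112, 229/2, 79]
+L2 (α=2/3) → [88, 445/6, 223/3]
+L3 (α=5/6) → [213, 2455/36, 3463/18]
+L4 (α=1/4) → [187, 3859/48, 4417/24]
+L5 (α=0) → [187, 3859/48, 4417/24]
+L7 (α=2/5) → [187, 11731/80, 8369/40]
rounded: [187, 147, 209]


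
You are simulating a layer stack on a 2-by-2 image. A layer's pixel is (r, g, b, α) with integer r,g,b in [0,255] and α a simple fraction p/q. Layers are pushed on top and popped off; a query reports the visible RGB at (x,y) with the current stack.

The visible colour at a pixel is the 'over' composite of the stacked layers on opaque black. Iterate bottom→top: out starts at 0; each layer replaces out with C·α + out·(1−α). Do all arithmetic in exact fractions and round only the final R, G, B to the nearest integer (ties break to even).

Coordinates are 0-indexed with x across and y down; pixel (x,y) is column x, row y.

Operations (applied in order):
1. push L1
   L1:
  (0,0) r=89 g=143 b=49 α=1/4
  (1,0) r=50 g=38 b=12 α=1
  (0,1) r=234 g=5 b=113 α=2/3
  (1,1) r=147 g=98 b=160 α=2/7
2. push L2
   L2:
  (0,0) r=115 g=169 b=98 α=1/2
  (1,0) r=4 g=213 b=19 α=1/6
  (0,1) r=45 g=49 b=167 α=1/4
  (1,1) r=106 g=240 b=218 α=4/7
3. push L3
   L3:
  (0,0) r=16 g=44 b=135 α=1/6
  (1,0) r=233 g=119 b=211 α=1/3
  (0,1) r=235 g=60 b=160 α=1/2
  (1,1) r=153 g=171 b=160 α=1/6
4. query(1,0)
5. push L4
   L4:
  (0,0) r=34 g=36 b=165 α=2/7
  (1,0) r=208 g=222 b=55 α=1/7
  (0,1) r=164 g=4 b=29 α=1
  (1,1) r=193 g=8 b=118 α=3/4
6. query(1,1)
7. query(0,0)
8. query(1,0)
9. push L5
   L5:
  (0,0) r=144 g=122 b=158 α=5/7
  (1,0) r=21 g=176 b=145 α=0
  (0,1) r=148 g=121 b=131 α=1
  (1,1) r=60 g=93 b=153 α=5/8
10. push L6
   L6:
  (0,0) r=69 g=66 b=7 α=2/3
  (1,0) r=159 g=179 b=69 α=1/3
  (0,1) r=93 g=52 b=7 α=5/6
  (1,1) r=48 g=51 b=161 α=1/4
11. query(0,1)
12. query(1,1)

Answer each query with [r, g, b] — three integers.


(1,0) stack=L1,L2,L3; from [0,0,0]:
after L1 α=1: [50, 38, 12]
after L2 α=1/6: [127/3, 403/6, 79/6]
after L3 α=1/3: [953/9, 760/9, 712/9]
→ [106, 84, 79]

(1,1) stack=L1,L2,L3,L4; from [0,0,0]:
L1 α=2/7: [42, 28, 320/7]
L2 α=4/7: [550/7, 1044/7, 7064/49]
L3 α=1/6: [3821/42, 2139/14, 21580/147]
L4 α=3/4: [28139/168, 2475/56, 36809/294]
→ [167, 44, 125]

at x=0,y=0 over L1,L2,L3,L4:
after L1 α=1/4: [89/4, 143/4, 49/4]
after L2 α=1/2: [549/8, 819/8, 441/8]
after L3 α=1/6: [2873/48, 4447/48, 1095/16]
after L4 α=2/7: [17629/336, 25691/336, 10755/112]
= [52, 76, 96]

at x=1,y=0 over L1,L2,L3,L4:
+L1 (α=1) → [50, 38, 12]
+L2 (α=1/6) → [127/3, 403/6, 79/6]
+L3 (α=1/3) → [953/9, 760/9, 712/9]
+L4 (α=1/7) → [2530/21, 2186/21, 227/3]
= [120, 104, 76]

query (0,1) [L1,L2,L3,L4,L5,L6] — begin 0,0,0
+L1 (α=2/3) → [156, 10/3, 226/3]
+L2 (α=1/4) → [513/4, 59/4, 393/4]
+L3 (α=1/2) → [1453/8, 299/8, 1033/8]
+L4 (α=1) → [164, 4, 29]
+L5 (α=1) → [148, 121, 131]
+L6 (α=5/6) → [613/6, 127/2, 83/3]
→ [102, 64, 28]

query (1,1) [L1,L2,L3,L4,L5,L6] — begin 0,0,0
after L1 α=2/7: [42, 28, 320/7]
after L2 α=4/7: [550/7, 1044/7, 7064/49]
after L3 α=1/6: [3821/42, 2139/14, 21580/147]
after L4 α=3/4: [28139/168, 2475/56, 36809/294]
after L5 α=5/8: [44939/448, 33465/448, 111779/784]
after L6 α=1/4: [156321/1792, 123243/1792, 461561/3136]
→ [87, 69, 147]


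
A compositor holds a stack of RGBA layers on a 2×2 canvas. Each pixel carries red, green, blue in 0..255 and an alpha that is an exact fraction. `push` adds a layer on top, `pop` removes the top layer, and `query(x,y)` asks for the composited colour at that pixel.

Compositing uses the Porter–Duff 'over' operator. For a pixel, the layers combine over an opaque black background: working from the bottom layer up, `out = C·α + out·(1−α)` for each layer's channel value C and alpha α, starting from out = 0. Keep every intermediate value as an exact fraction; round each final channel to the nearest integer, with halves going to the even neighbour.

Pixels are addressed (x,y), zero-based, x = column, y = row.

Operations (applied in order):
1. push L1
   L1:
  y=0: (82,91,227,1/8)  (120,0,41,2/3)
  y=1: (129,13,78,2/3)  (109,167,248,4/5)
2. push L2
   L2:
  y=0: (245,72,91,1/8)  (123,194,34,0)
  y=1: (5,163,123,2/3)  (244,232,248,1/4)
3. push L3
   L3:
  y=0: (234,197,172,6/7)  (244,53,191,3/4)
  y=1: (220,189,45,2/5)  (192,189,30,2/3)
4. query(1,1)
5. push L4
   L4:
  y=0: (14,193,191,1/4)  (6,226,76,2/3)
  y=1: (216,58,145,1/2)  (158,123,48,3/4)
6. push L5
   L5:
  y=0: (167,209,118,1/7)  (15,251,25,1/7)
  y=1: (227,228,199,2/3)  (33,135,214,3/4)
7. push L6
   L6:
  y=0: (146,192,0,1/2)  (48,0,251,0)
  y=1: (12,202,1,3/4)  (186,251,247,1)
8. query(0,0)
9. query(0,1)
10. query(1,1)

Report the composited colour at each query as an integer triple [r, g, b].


query (1,1) [L1,L2,L3] — begin 0,0,0
after L1 α=4/5: [436/5, 668/5, 992/5]
after L2 α=1/4: [632/5, 791/5, 1054/5]
after L3 α=2/3: [2552/15, 2681/15, 1354/15]
= [170, 179, 90]

at x=0,y=0 over L1,L2,L3,L4,L5,L6:
L1 α=1/8: [41/4, 91/8, 227/8]
L2 α=1/8: [1267/32, 1213/64, 2317/64]
L3 α=6/7: [46195/224, 76861/448, 68365/448]
L4 α=1/4: [141721/896, 317047/1792, 290663/1792]
L5 α=1/7: [499979/3136, 1138405/6272, 977717/6272]
L6 α=1/2: [957835/6272, 2342629/12544, 977717/12544]
= [153, 187, 78]

query (0,1) [L1,L2,L3,L4,L5,L6] — begin 0,0,0
L1 α=2/3: [86, 26/3, 52]
L2 α=2/3: [32, 1004/9, 298/3]
L3 α=2/5: [536/5, 2138/15, 388/5]
L4 α=1/2: [808/5, 1504/15, 1113/10]
L5 α=2/3: [1026/5, 8344/45, 5093/30]
L6 α=3/4: [603/10, 17807/90, 5183/120]
→ [60, 198, 43]

(1,1) stack=L1,L2,L3,L4,L5,L6; from [0,0,0]:
after L1 α=4/5: [436/5, 668/5, 992/5]
after L2 α=1/4: [632/5, 791/5, 1054/5]
after L3 α=2/3: [2552/15, 2681/15, 1354/15]
after L4 α=3/4: [4831/30, 2054/15, 1757/30]
after L5 α=3/4: [7801/120, 8129/60, 21017/120]
after L6 α=1: [186, 251, 247]
= [186, 251, 247]


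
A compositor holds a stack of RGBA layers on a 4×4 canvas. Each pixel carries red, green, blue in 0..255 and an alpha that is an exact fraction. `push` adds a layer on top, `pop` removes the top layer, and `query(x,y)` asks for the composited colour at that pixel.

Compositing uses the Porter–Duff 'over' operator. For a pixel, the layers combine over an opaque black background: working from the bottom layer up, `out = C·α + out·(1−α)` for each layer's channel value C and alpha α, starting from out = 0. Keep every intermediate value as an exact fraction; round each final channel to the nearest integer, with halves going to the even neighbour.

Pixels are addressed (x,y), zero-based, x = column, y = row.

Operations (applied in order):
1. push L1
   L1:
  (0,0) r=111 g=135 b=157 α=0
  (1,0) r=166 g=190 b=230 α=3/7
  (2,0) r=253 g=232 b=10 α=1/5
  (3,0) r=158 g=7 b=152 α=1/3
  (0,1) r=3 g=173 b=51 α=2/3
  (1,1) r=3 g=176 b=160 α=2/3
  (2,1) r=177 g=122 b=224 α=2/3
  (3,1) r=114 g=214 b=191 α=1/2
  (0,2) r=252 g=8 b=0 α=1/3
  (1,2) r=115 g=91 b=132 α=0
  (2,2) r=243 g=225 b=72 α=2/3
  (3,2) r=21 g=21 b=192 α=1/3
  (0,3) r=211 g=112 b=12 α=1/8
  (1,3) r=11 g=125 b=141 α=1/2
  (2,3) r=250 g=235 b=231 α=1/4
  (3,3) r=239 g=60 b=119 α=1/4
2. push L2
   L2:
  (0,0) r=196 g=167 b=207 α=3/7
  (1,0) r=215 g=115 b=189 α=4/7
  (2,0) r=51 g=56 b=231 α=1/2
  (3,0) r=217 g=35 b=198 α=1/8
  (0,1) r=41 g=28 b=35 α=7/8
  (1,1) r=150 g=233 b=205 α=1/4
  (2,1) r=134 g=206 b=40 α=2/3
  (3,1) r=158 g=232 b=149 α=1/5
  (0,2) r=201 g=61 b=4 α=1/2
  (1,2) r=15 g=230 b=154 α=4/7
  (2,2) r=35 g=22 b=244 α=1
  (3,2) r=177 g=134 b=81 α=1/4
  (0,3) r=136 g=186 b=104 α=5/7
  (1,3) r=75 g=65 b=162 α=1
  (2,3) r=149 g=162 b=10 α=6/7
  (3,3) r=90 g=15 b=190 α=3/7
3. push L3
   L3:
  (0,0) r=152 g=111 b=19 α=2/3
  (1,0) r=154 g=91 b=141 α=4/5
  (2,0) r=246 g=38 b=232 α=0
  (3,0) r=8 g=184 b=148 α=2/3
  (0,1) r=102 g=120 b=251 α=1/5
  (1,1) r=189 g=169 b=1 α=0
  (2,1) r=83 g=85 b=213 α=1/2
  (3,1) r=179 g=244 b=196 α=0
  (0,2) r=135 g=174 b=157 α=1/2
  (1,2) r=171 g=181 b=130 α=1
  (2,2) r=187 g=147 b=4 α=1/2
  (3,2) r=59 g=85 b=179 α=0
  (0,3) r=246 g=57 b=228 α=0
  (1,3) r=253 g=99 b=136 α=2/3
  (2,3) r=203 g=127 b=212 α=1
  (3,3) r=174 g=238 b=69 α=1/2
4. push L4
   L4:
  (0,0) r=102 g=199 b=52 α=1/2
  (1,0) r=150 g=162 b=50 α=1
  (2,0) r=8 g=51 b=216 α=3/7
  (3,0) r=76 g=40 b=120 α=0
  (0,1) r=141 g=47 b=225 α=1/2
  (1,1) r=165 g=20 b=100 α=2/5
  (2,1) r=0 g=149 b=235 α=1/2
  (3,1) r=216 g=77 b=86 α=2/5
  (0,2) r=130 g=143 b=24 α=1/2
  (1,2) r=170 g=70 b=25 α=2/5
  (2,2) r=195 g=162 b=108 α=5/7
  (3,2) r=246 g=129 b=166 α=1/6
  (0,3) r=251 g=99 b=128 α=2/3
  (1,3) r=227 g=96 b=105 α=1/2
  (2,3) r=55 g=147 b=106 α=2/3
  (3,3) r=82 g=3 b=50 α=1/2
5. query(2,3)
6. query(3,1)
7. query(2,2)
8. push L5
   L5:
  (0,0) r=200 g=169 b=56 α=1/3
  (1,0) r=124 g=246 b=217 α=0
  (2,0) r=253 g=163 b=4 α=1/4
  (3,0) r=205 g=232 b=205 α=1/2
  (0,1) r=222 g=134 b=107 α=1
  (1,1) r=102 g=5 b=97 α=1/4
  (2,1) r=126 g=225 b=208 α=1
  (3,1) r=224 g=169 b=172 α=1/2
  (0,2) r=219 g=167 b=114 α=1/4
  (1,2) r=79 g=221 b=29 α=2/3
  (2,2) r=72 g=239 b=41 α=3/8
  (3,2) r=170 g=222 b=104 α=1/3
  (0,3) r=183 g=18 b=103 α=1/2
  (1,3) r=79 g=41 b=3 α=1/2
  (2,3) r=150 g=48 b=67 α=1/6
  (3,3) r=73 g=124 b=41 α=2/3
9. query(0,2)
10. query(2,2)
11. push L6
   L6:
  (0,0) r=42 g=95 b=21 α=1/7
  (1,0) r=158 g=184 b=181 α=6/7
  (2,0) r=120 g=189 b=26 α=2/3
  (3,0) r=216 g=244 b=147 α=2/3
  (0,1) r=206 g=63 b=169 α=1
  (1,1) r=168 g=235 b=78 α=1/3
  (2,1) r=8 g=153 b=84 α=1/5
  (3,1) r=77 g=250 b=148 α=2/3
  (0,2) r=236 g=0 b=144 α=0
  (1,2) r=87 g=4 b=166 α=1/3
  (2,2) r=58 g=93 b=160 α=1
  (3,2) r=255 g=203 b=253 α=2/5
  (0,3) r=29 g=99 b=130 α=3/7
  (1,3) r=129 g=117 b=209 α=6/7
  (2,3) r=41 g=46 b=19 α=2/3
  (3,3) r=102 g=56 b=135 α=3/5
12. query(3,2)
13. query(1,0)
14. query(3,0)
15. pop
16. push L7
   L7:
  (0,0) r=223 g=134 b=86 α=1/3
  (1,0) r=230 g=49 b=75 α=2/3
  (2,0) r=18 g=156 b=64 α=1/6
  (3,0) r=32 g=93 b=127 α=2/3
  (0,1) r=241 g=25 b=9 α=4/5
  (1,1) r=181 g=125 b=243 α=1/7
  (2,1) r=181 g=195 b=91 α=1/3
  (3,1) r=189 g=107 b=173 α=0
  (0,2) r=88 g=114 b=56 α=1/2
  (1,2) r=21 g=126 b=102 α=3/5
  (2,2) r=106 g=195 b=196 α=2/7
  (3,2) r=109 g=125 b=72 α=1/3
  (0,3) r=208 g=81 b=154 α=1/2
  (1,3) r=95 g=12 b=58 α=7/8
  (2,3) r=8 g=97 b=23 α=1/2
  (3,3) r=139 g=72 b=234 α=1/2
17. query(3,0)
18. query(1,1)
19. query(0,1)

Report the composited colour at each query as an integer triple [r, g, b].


at x=2,y=3 over L1,L2,L3,L4:
after L1 α=1/4: [125/2, 235/4, 231/4]
after L2 α=6/7: [1913/14, 589/4, 471/28]
after L3 α=1: [203, 127, 212]
after L4 α=2/3: [313/3, 421/3, 424/3]
→ [104, 140, 141]

at x=3,y=1 over L1,L2,L3,L4:
L1 α=1/2: [57, 107, 191/2]
L2 α=1/5: [386/5, 132, 531/5]
L3 α=0: [386/5, 132, 531/5]
L4 α=2/5: [3318/25, 110, 2453/25]
rounded: [133, 110, 98]

(2,2) stack=L1,L2,L3,L4; from [0,0,0]:
+L1 (α=2/3) → [162, 150, 48]
+L2 (α=1) → [35, 22, 244]
+L3 (α=1/2) → [111, 169/2, 124]
+L4 (α=5/7) → [171, 979/7, 788/7]
= [171, 140, 113]

query (0,2) [L1,L2,L3,L4,L5] — begin 0,0,0
after L1 α=1/3: [84, 8/3, 0]
after L2 α=1/2: [285/2, 191/6, 2]
after L3 α=1/2: [555/4, 1235/12, 159/2]
after L4 α=1/2: [1075/8, 2951/24, 207/4]
after L5 α=1/4: [4977/32, 4287/32, 1077/16]
rounded: [156, 134, 67]

query (2,2) [L1,L2,L3,L4,L5] — begin 0,0,0
after L1 α=2/3: [162, 150, 48]
after L2 α=1: [35, 22, 244]
after L3 α=1/2: [111, 169/2, 124]
after L4 α=5/7: [171, 979/7, 788/7]
after L5 α=3/8: [1071/8, 4957/28, 4801/56]
rounded: [134, 177, 86]

at x=3,y=2 over L1,L2,L3,L4,L5,L6:
+L1 (α=1/3) → [7, 7, 64]
+L2 (α=1/4) → [99/2, 155/4, 273/4]
+L3 (α=0) → [99/2, 155/4, 273/4]
+L4 (α=1/6) → [329/4, 1291/24, 2029/24]
+L5 (α=1/3) → [223/2, 3955/36, 3277/36]
+L6 (α=2/5) → [1689/10, 8827/60, 9349/60]
rounded: [169, 147, 156]

(1,0) stack=L1,L2,L3,L4,L5,L6; from [0,0,0]:
L1 α=3/7: [498/7, 570/7, 690/7]
L2 α=4/7: [7514/49, 4930/49, 7362/49]
L3 α=4/5: [37698/245, 22766/245, 34998/245]
L4 α=1: [150, 162, 50]
L5 α=0: [150, 162, 50]
L6 α=6/7: [1098/7, 1266/7, 1136/7]
= [157, 181, 162]

query (3,0) [L1,L2,L3,L4,L5,L6] — begin 0,0,0
+L1 (α=1/3) → [158/3, 7/3, 152/3]
+L2 (α=1/8) → [1757/24, 77/12, 829/12]
+L3 (α=2/3) → [2141/72, 4493/36, 4381/36]
+L4 (α=0) → [2141/72, 4493/36, 4381/36]
+L5 (α=1/2) → [16901/144, 12845/72, 11761/72]
+L6 (α=2/3) → [79109/432, 47981/216, 32929/216]
= [183, 222, 152]

at x=3,y=0 over L1,L2,L3,L4,L5,L7:
+L1 (α=1/3) → [158/3, 7/3, 152/3]
+L2 (α=1/8) → [1757/24, 77/12, 829/12]
+L3 (α=2/3) → [2141/72, 4493/36, 4381/36]
+L4 (α=0) → [2141/72, 4493/36, 4381/36]
+L5 (α=1/2) → [16901/144, 12845/72, 11761/72]
+L7 (α=2/3) → [26117/432, 26237/216, 30049/216]
→ [60, 121, 139]

at x=1,y=1 over L1,L2,L3,L4,L5,L7:
L1 α=2/3: [2, 352/3, 320/3]
L2 α=1/4: [39, 585/4, 525/4]
L3 α=0: [39, 585/4, 525/4]
L4 α=2/5: [447/5, 383/4, 475/4]
L5 α=1/4: [1851/20, 1169/16, 1813/16]
L7 α=1/7: [7363/70, 4507/56, 7383/56]
rounded: [105, 80, 132]

(0,1) stack=L1,L2,L3,L4,L5,L7; from [0,0,0]:
L1 α=2/3: [2, 346/3, 34]
L2 α=7/8: [289/8, 467/12, 279/8]
L3 α=1/5: [493/10, 827/15, 781/10]
L4 α=1/2: [1903/20, 766/15, 3031/20]
L5 α=1: [222, 134, 107]
L7 α=4/5: [1186/5, 234/5, 143/5]
→ [237, 47, 29]
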